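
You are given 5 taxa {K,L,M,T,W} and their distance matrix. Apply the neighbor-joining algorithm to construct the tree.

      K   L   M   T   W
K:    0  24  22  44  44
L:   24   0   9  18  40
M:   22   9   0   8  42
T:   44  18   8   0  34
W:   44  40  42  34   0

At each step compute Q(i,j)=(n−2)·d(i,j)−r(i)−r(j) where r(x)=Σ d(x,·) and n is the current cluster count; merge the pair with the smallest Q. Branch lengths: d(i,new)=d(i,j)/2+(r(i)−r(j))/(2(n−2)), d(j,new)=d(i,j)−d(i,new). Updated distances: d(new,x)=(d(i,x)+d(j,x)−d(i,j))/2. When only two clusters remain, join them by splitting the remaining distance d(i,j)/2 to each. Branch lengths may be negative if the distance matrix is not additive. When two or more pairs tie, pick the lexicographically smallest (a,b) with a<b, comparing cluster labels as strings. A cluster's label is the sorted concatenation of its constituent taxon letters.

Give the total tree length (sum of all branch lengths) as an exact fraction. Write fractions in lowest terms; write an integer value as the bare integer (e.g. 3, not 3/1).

133/2

1. join K+W (d=44, Q=-162) ⇒ KW; edges |K|=53/3, |W|=79/3
  updated: d(KW,L)=10, d(KW,M)=10, d(KW,T)=17
2. join KW+L (d=10, Q=-54) ⇒ KLW; edges |KW|=5, |L|=5
  updated: d(KLW,M)=9/2, d(KLW,T)=25/2
3. join KLW+M (d=9/2, Q=-25) ⇒ KLMW; edges |KLW|=9/2, |M|=0
  updated: d(KLMW,T)=8
4. join KLMW+T (d=8) ⇒ KLMTW; edges |KLMW|=4, |T|=4
final tree: ((((K:53/3,W:79/3):5,L:5):9/2,M:0):4,T:4)
total length: 133/2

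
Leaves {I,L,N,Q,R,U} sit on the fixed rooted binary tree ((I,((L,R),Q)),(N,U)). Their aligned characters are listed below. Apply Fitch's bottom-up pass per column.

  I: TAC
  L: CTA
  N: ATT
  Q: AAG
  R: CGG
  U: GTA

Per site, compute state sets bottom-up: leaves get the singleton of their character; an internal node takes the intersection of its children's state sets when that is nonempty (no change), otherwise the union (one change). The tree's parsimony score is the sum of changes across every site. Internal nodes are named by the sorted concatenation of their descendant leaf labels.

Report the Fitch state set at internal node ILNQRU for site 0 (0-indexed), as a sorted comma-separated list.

LR@0: {C} ∩ {C} = {C} (intersection, +0)
LQR@0: {C} ∪ {A} = {A,C} (union, +1)
ILQR@0: {T} ∪ {A,C} = {A,C,T} (union, +1)
NU@0: {A} ∪ {G} = {A,G} (union, +1)
ILNQRU@0: {A,C,T} ∩ {A,G} = {A} (intersection, +0)
LR@1: {T} ∪ {G} = {G,T} (union, +1)
LQR@1: {G,T} ∪ {A} = {A,G,T} (union, +1)
ILQR@1: {A} ∩ {A,G,T} = {A} (intersection, +0)
NU@1: {T} ∩ {T} = {T} (intersection, +0)
ILNQRU@1: {A} ∪ {T} = {A,T} (union, +1)
LR@2: {A} ∪ {G} = {A,G} (union, +1)
LQR@2: {A,G} ∩ {G} = {G} (intersection, +0)
ILQR@2: {C} ∪ {G} = {C,G} (union, +1)
NU@2: {T} ∪ {A} = {A,T} (union, +1)
ILNQRU@2: {C,G} ∪ {A,T} = {A,C,G,T} (union, +1)
per-site changes: [3, 3, 4]; total = 10

A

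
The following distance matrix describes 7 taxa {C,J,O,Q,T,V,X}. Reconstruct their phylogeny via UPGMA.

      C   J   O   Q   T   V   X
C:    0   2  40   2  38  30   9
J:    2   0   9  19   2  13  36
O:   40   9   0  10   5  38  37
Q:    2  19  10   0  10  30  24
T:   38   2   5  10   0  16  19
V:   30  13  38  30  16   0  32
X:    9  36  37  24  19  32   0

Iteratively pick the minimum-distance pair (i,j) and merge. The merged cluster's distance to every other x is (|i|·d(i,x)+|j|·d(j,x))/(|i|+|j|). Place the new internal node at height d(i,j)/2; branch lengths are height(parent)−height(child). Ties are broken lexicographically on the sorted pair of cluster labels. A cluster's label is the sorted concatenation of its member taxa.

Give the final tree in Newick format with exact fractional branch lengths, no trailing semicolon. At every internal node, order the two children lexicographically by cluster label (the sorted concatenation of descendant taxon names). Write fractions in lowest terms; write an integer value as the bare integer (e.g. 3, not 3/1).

((((C:1,J:1):49/6,((O:5/2,T:5/2):5/2,Q:5):25/6):10/3,X:25/2):3/4,V:53/4)

1. join C+J (d=2) ⇒ CJ; edges |C|=1, |J|=1
  updated: d(CJ,O)=49/2, d(CJ,Q)=21/2, d(CJ,T)=20, d(CJ,V)=43/2, d(CJ,X)=45/2
2. join O+T (d=5) ⇒ OT; edges |O|=5/2, |T|=5/2
  updated: d(CJ,OT)=89/4, d(OT,Q)=10, d(OT,V)=27, d(OT,X)=28
3. join OT+Q (d=10) ⇒ OQT; edges |OT|=5/2, |Q|=5
  updated: d(CJ,OQT)=55/3, d(OQT,V)=28, d(OQT,X)=80/3
4. join CJ+OQT (d=55/3) ⇒ CJOQT; edges |CJ|=49/6, |OQT|=25/6
  updated: d(CJOQT,V)=127/5, d(CJOQT,X)=25
5. join CJOQT+X (d=25) ⇒ CJOQTX; edges |CJOQT|=10/3, |X|=25/2
  updated: d(CJOQTX,V)=53/2
6. join CJOQTX+V (d=53/2) ⇒ CJOQTVX; edges |CJOQTX|=3/4, |V|=53/4
final tree: ((((C:1,J:1):49/6,((O:5/2,T:5/2):5/2,Q:5):25/6):10/3,X:25/2):3/4,V:53/4)
total length: 170/3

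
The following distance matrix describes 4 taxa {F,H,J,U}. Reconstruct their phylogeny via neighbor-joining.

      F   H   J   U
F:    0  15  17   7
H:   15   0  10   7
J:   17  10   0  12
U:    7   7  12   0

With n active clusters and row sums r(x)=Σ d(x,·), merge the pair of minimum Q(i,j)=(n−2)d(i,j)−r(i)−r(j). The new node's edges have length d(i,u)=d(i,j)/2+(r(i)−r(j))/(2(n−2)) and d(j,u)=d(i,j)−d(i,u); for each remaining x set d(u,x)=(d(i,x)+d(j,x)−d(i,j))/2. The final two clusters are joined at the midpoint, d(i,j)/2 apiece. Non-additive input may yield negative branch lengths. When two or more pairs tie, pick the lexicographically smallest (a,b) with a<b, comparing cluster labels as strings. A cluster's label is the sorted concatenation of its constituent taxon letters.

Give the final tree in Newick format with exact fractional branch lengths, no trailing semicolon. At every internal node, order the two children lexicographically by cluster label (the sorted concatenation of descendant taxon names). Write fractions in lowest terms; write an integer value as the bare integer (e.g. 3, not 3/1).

(((F:27/4,U:1/4):17/4,H:13/4):27/8,J:27/8)

iteration 1: select F,U (d=7, Q=-51); attach at lengths (27/4, 1/4); label the merged cluster FU
  updated: d(FU,H)=15/2, d(FU,J)=11
iteration 2: select FU,H (d=15/2, Q=-57/2); attach at lengths (17/4, 13/4); label the merged cluster FHU
  updated: d(FHU,J)=27/4
iteration 3: select FHU,J (d=27/4); attach at lengths (27/8, 27/8); label the merged cluster FHJU
final tree: (((F:27/4,U:1/4):17/4,H:13/4):27/8,J:27/8)
total length: 85/4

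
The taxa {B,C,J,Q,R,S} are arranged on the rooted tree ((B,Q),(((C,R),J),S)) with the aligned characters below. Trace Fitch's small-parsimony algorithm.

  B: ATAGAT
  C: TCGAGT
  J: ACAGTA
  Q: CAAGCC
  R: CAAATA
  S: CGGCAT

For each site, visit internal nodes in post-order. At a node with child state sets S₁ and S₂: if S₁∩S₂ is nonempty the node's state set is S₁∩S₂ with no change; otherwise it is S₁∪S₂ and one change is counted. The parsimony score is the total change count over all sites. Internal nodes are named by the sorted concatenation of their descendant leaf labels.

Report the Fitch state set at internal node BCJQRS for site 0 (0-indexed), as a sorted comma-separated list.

C

[col 0] BQ: children B:{A}, Q:{C} ∪→ {A,C}; cost 1
[col 0] CR: children C:{T}, R:{C} ∪→ {C,T}; cost 1
[col 0] CJR: children CR:{C,T}, J:{A} ∪→ {A,C,T}; cost 1
[col 0] CJRS: children CJR:{A,C,T}, S:{C} ∩→ {C}; cost 0
[col 0] BCJQRS: children BQ:{A,C}, CJRS:{C} ∩→ {C}; cost 0
[col 1] BQ: children B:{T}, Q:{A} ∪→ {A,T}; cost 1
[col 1] CR: children C:{C}, R:{A} ∪→ {A,C}; cost 1
[col 1] CJR: children CR:{A,C}, J:{C} ∩→ {C}; cost 0
[col 1] CJRS: children CJR:{C}, S:{G} ∪→ {C,G}; cost 1
[col 1] BCJQRS: children BQ:{A,T}, CJRS:{C,G} ∪→ {A,C,G,T}; cost 1
[col 2] BQ: children B:{A}, Q:{A} ∩→ {A}; cost 0
[col 2] CR: children C:{G}, R:{A} ∪→ {A,G}; cost 1
[col 2] CJR: children CR:{A,G}, J:{A} ∩→ {A}; cost 0
[col 2] CJRS: children CJR:{A}, S:{G} ∪→ {A,G}; cost 1
[col 2] BCJQRS: children BQ:{A}, CJRS:{A,G} ∩→ {A}; cost 0
[col 3] BQ: children B:{G}, Q:{G} ∩→ {G}; cost 0
[col 3] CR: children C:{A}, R:{A} ∩→ {A}; cost 0
[col 3] CJR: children CR:{A}, J:{G} ∪→ {A,G}; cost 1
[col 3] CJRS: children CJR:{A,G}, S:{C} ∪→ {A,C,G}; cost 1
[col 3] BCJQRS: children BQ:{G}, CJRS:{A,C,G} ∩→ {G}; cost 0
[col 4] BQ: children B:{A}, Q:{C} ∪→ {A,C}; cost 1
[col 4] CR: children C:{G}, R:{T} ∪→ {G,T}; cost 1
[col 4] CJR: children CR:{G,T}, J:{T} ∩→ {T}; cost 0
[col 4] CJRS: children CJR:{T}, S:{A} ∪→ {A,T}; cost 1
[col 4] BCJQRS: children BQ:{A,C}, CJRS:{A,T} ∩→ {A}; cost 0
[col 5] BQ: children B:{T}, Q:{C} ∪→ {C,T}; cost 1
[col 5] CR: children C:{T}, R:{A} ∪→ {A,T}; cost 1
[col 5] CJR: children CR:{A,T}, J:{A} ∩→ {A}; cost 0
[col 5] CJRS: children CJR:{A}, S:{T} ∪→ {A,T}; cost 1
[col 5] BCJQRS: children BQ:{C,T}, CJRS:{A,T} ∩→ {T}; cost 0
per-site changes: [3, 4, 2, 2, 3, 3]; total = 17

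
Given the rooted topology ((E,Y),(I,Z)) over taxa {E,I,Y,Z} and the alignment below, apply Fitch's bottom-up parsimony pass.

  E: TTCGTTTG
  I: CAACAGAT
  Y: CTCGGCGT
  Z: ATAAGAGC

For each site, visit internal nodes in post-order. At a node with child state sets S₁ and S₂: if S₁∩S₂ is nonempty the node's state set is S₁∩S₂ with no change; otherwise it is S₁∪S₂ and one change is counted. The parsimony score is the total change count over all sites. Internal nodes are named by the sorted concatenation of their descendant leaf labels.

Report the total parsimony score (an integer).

EY@0: {T} ∪ {C} = {C,T} (union, +1)
IZ@0: {C} ∪ {A} = {A,C} (union, +1)
EIYZ@0: {C,T} ∩ {A,C} = {C} (intersection, +0)
EY@1: {T} ∩ {T} = {T} (intersection, +0)
IZ@1: {A} ∪ {T} = {A,T} (union, +1)
EIYZ@1: {T} ∩ {A,T} = {T} (intersection, +0)
EY@2: {C} ∩ {C} = {C} (intersection, +0)
IZ@2: {A} ∩ {A} = {A} (intersection, +0)
EIYZ@2: {C} ∪ {A} = {A,C} (union, +1)
EY@3: {G} ∩ {G} = {G} (intersection, +0)
IZ@3: {C} ∪ {A} = {A,C} (union, +1)
EIYZ@3: {G} ∪ {A,C} = {A,C,G} (union, +1)
EY@4: {T} ∪ {G} = {G,T} (union, +1)
IZ@4: {A} ∪ {G} = {A,G} (union, +1)
EIYZ@4: {G,T} ∩ {A,G} = {G} (intersection, +0)
EY@5: {T} ∪ {C} = {C,T} (union, +1)
IZ@5: {G} ∪ {A} = {A,G} (union, +1)
EIYZ@5: {C,T} ∪ {A,G} = {A,C,G,T} (union, +1)
EY@6: {T} ∪ {G} = {G,T} (union, +1)
IZ@6: {A} ∪ {G} = {A,G} (union, +1)
EIYZ@6: {G,T} ∩ {A,G} = {G} (intersection, +0)
EY@7: {G} ∪ {T} = {G,T} (union, +1)
IZ@7: {T} ∪ {C} = {C,T} (union, +1)
EIYZ@7: {G,T} ∩ {C,T} = {T} (intersection, +0)
per-site changes: [2, 1, 1, 2, 2, 3, 2, 2]; total = 15

15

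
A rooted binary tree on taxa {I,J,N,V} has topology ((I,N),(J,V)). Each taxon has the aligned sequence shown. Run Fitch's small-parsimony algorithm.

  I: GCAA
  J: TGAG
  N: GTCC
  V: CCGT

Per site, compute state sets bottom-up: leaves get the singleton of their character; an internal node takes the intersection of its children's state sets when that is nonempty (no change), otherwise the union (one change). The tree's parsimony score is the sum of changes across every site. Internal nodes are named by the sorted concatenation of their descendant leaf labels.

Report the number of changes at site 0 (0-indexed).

[col 0] IN: children I:{G}, N:{G} ∩→ {G}; cost 0
[col 0] JV: children J:{T}, V:{C} ∪→ {C,T}; cost 1
[col 0] IJNV: children IN:{G}, JV:{C,T} ∪→ {C,G,T}; cost 1
[col 1] IN: children I:{C}, N:{T} ∪→ {C,T}; cost 1
[col 1] JV: children J:{G}, V:{C} ∪→ {C,G}; cost 1
[col 1] IJNV: children IN:{C,T}, JV:{C,G} ∩→ {C}; cost 0
[col 2] IN: children I:{A}, N:{C} ∪→ {A,C}; cost 1
[col 2] JV: children J:{A}, V:{G} ∪→ {A,G}; cost 1
[col 2] IJNV: children IN:{A,C}, JV:{A,G} ∩→ {A}; cost 0
[col 3] IN: children I:{A}, N:{C} ∪→ {A,C}; cost 1
[col 3] JV: children J:{G}, V:{T} ∪→ {G,T}; cost 1
[col 3] IJNV: children IN:{A,C}, JV:{G,T} ∪→ {A,C,G,T}; cost 1
per-site changes: [2, 2, 2, 3]; total = 9

2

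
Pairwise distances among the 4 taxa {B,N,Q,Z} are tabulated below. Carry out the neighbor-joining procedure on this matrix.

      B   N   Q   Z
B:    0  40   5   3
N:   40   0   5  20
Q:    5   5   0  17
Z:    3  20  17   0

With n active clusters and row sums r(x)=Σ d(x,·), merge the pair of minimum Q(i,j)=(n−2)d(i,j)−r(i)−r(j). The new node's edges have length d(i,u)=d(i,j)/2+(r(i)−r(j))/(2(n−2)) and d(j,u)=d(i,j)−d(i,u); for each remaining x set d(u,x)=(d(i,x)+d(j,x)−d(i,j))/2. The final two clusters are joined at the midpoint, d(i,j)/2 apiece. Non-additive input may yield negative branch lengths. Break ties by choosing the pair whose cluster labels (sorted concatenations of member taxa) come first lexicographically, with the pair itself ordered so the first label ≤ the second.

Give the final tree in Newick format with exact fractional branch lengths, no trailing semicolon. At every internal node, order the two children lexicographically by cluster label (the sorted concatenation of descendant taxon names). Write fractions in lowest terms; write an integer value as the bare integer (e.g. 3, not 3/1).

iteration 1: select B,Z (d=3, Q=-82); attach at lengths (7/2, -1/2); label the merged cluster BZ
  updated: d(BZ,N)=57/2, d(BZ,Q)=19/2
iteration 2: select BZ,N (d=57/2, Q=-43); attach at lengths (33/2, 12); label the merged cluster BNZ
  updated: d(BNZ,Q)=-7
iteration 3: select BNZ,Q (d=-7); attach at lengths (-7/2, -7/2); label the merged cluster BNQZ
final tree: (((B:7/2,Z:-1/2):33/2,N:12):-7/2,Q:-7/2)
total length: 49/2

(((B:7/2,Z:-1/2):33/2,N:12):-7/2,Q:-7/2)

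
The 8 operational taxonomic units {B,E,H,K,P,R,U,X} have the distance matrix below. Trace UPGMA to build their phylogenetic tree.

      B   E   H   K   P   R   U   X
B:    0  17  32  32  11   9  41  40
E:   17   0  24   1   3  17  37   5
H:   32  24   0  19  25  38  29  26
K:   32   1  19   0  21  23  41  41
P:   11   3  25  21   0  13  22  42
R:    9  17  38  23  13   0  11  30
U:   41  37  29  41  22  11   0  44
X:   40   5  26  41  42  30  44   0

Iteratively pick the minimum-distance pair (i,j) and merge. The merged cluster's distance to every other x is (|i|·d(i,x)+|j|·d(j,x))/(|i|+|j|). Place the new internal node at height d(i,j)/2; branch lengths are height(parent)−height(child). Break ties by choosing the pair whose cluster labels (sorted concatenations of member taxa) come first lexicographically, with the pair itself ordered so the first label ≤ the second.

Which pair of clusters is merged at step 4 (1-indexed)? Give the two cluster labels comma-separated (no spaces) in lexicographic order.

iteration 1: select E,K (d=1); attach at lengths (1/2, 1/2); label the merged cluster EK
  updated: d(B,EK)=49/2, d(EK,H)=43/2, d(EK,P)=12, d(EK,R)=20, d(EK,U)=39, d(EK,X)=23
iteration 2: select B,R (d=9); attach at lengths (9/2, 9/2); label the merged cluster BR
  updated: d(BR,EK)=89/4, d(BR,H)=35, d(BR,P)=12, d(BR,U)=26, d(BR,X)=35
iteration 3: select BR,P (d=12); attach at lengths (3/2, 6); label the merged cluster BPR
  updated: d(BPR,EK)=113/6, d(BPR,H)=95/3, d(BPR,U)=74/3, d(BPR,X)=112/3
iteration 4: select BPR,EK (d=113/6); attach at lengths (41/12, 107/12); label the merged cluster BEKPR
  updated: d(BEKPR,H)=138/5, d(BEKPR,U)=152/5, d(BEKPR,X)=158/5
iteration 5: select H,X (d=26); attach at lengths (13, 13); label the merged cluster HX
  updated: d(BEKPR,HX)=148/5, d(HX,U)=73/2
iteration 6: select BEKPR,HX (d=148/5); attach at lengths (323/60, 9/5); label the merged cluster BEHKPRX
  updated: d(BEHKPRX,U)=225/7
iteration 7: select BEHKPRX,U (d=225/7); attach at lengths (89/70, 225/14); label the merged cluster BEHKPRUX
final tree: (((((B:9/2,R:9/2):3/2,P:6):41/12,(E:1/2,K:1/2):107/12):323/60,(H:13,X:13):9/5):89/70,U:225/14)
total length: 33751/420

BPR,EK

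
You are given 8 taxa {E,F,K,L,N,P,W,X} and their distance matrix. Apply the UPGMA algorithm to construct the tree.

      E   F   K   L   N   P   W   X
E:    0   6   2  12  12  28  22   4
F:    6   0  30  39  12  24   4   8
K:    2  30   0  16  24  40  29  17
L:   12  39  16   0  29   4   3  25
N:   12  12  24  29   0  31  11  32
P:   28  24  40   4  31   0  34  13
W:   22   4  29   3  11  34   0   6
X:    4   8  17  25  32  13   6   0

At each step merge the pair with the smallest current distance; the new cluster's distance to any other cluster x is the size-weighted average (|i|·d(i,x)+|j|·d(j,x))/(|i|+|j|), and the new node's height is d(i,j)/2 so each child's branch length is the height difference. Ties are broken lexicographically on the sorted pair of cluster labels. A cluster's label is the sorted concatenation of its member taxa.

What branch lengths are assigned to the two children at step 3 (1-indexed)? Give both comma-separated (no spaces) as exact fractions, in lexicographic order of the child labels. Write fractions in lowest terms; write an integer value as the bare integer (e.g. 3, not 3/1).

iteration 1: select E,K (d=2); attach at lengths (1, 1); label the merged cluster EK
  updated: d(EK,F)=18, d(EK,L)=14, d(EK,N)=18, d(EK,P)=34, d(EK,W)=51/2, d(EK,X)=21/2
iteration 2: select L,W (d=3); attach at lengths (3/2, 3/2); label the merged cluster LW
  updated: d(EK,LW)=79/4, d(F,LW)=43/2, d(LW,N)=20, d(LW,P)=19, d(LW,X)=31/2
iteration 3: select F,X (d=8); attach at lengths (4, 4); label the merged cluster FX
  updated: d(EK,FX)=57/4, d(FX,LW)=37/2, d(FX,N)=22, d(FX,P)=37/2
iteration 4: select EK,FX (d=57/4); attach at lengths (49/8, 25/8); label the merged cluster EFKX
  updated: d(EFKX,LW)=153/8, d(EFKX,N)=20, d(EFKX,P)=105/4
iteration 5: select LW,P (d=19); attach at lengths (8, 19/2); label the merged cluster LPW
  updated: d(EFKX,LPW)=43/2, d(LPW,N)=71/3
iteration 6: select EFKX,N (d=20); attach at lengths (23/8, 10); label the merged cluster EFKNX
  updated: d(EFKNX,LPW)=329/15
iteration 7: select EFKNX,LPW (d=329/15); attach at lengths (29/30, 22/15); label the merged cluster EFKLNPWX
final tree: ((((E:1,K:1):49/8,(F:4,X:4):25/8):23/8,N:10):29/30,((L:3/2,W:3/2):8,P:19/2):22/15)
total length: 6607/120

4,4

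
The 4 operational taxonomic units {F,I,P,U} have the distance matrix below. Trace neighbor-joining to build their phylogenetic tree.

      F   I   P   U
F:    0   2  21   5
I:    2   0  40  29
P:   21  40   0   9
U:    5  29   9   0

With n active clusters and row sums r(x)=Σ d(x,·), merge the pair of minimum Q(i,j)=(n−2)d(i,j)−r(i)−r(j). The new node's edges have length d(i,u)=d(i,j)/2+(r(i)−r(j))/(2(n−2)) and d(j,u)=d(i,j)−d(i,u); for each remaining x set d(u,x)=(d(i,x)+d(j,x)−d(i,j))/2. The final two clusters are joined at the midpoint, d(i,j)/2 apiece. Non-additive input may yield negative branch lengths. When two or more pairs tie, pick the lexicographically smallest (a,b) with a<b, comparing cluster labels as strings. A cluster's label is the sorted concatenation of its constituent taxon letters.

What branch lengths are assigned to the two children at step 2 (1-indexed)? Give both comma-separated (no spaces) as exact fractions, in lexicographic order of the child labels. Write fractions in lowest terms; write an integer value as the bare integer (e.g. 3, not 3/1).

73/4,45/4

iteration 1: select F,I (d=2, Q=-95); attach at lengths (-39/4, 47/4); label the merged cluster FI
  updated: d(FI,P)=59/2, d(FI,U)=16
iteration 2: select FI,P (d=59/2, Q=-109/2); attach at lengths (73/4, 45/4); label the merged cluster FIP
  updated: d(FIP,U)=-9/4
iteration 3: select FIP,U (d=-9/4); attach at lengths (-9/8, -9/8); label the merged cluster FIPU
final tree: (((F:-39/4,I:47/4):73/4,P:45/4):-9/8,U:-9/8)
total length: 117/4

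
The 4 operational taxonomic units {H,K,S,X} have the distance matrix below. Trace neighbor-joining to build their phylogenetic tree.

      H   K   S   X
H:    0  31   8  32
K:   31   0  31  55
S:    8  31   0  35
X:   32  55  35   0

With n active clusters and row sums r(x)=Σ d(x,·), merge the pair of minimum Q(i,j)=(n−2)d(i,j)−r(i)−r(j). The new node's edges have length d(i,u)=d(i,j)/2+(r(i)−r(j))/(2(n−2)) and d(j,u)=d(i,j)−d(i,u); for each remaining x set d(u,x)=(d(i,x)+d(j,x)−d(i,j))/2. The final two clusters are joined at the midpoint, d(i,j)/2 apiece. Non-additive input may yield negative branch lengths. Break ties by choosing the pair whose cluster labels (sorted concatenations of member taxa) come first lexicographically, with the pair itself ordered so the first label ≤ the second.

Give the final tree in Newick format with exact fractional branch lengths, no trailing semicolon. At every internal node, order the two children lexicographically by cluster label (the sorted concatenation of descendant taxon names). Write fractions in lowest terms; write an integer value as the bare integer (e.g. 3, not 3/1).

step 1: merge (H,S) at d=8, Q=-129; branch lengths H→13/4, S→19/4; new cluster HS
  updated: d(HS,K)=27, d(HS,X)=59/2
step 2: merge (HS,K) at d=27, Q=-223/2; branch lengths HS→3/4, K→105/4; new cluster HKS
  updated: d(HKS,X)=115/4
step 3: merge (HKS,X) at d=115/4; branch lengths HKS→115/8, X→115/8; new cluster HKSX
final tree: (((H:13/4,S:19/4):3/4,K:105/4):115/8,X:115/8)
total length: 255/4

(((H:13/4,S:19/4):3/4,K:105/4):115/8,X:115/8)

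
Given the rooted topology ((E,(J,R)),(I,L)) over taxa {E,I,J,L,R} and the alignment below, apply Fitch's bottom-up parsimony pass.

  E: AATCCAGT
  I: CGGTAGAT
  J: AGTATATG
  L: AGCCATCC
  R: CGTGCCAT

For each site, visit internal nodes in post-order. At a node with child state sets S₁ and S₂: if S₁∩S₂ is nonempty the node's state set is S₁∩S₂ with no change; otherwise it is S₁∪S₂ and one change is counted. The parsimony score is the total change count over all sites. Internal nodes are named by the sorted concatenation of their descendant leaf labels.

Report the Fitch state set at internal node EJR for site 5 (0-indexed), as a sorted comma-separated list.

A

[col 0] JR: children J:{A}, R:{C} ∪→ {A,C}; cost 1
[col 0] EJR: children E:{A}, JR:{A,C} ∩→ {A}; cost 0
[col 0] IL: children I:{C}, L:{A} ∪→ {A,C}; cost 1
[col 0] EIJLR: children EJR:{A}, IL:{A,C} ∩→ {A}; cost 0
[col 1] JR: children J:{G}, R:{G} ∩→ {G}; cost 0
[col 1] EJR: children E:{A}, JR:{G} ∪→ {A,G}; cost 1
[col 1] IL: children I:{G}, L:{G} ∩→ {G}; cost 0
[col 1] EIJLR: children EJR:{A,G}, IL:{G} ∩→ {G}; cost 0
[col 2] JR: children J:{T}, R:{T} ∩→ {T}; cost 0
[col 2] EJR: children E:{T}, JR:{T} ∩→ {T}; cost 0
[col 2] IL: children I:{G}, L:{C} ∪→ {C,G}; cost 1
[col 2] EIJLR: children EJR:{T}, IL:{C,G} ∪→ {C,G,T}; cost 1
[col 3] JR: children J:{A}, R:{G} ∪→ {A,G}; cost 1
[col 3] EJR: children E:{C}, JR:{A,G} ∪→ {A,C,G}; cost 1
[col 3] IL: children I:{T}, L:{C} ∪→ {C,T}; cost 1
[col 3] EIJLR: children EJR:{A,C,G}, IL:{C,T} ∩→ {C}; cost 0
[col 4] JR: children J:{T}, R:{C} ∪→ {C,T}; cost 1
[col 4] EJR: children E:{C}, JR:{C,T} ∩→ {C}; cost 0
[col 4] IL: children I:{A}, L:{A} ∩→ {A}; cost 0
[col 4] EIJLR: children EJR:{C}, IL:{A} ∪→ {A,C}; cost 1
[col 5] JR: children J:{A}, R:{C} ∪→ {A,C}; cost 1
[col 5] EJR: children E:{A}, JR:{A,C} ∩→ {A}; cost 0
[col 5] IL: children I:{G}, L:{T} ∪→ {G,T}; cost 1
[col 5] EIJLR: children EJR:{A}, IL:{G,T} ∪→ {A,G,T}; cost 1
[col 6] JR: children J:{T}, R:{A} ∪→ {A,T}; cost 1
[col 6] EJR: children E:{G}, JR:{A,T} ∪→ {A,G,T}; cost 1
[col 6] IL: children I:{A}, L:{C} ∪→ {A,C}; cost 1
[col 6] EIJLR: children EJR:{A,G,T}, IL:{A,C} ∩→ {A}; cost 0
[col 7] JR: children J:{G}, R:{T} ∪→ {G,T}; cost 1
[col 7] EJR: children E:{T}, JR:{G,T} ∩→ {T}; cost 0
[col 7] IL: children I:{T}, L:{C} ∪→ {C,T}; cost 1
[col 7] EIJLR: children EJR:{T}, IL:{C,T} ∩→ {T}; cost 0
per-site changes: [2, 1, 2, 3, 2, 3, 3, 2]; total = 18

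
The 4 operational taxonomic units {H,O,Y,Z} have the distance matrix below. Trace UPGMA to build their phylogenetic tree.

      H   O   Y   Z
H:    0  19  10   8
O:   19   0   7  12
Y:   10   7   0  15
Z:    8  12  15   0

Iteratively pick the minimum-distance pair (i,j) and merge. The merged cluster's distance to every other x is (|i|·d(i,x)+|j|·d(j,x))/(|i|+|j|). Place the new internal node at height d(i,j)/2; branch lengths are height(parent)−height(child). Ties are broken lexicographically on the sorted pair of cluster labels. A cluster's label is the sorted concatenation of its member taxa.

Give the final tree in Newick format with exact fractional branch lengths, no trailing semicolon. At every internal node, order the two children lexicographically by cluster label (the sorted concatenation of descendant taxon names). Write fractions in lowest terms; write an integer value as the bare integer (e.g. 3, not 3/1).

1. join O+Y (d=7) ⇒ OY; edges |O|=7/2, |Y|=7/2
  updated: d(H,OY)=29/2, d(OY,Z)=27/2
2. join H+Z (d=8) ⇒ HZ; edges |H|=4, |Z|=4
  updated: d(HZ,OY)=14
3. join HZ+OY (d=14) ⇒ HOYZ; edges |HZ|=3, |OY|=7/2
final tree: ((H:4,Z:4):3,(O:7/2,Y:7/2):7/2)
total length: 43/2

((H:4,Z:4):3,(O:7/2,Y:7/2):7/2)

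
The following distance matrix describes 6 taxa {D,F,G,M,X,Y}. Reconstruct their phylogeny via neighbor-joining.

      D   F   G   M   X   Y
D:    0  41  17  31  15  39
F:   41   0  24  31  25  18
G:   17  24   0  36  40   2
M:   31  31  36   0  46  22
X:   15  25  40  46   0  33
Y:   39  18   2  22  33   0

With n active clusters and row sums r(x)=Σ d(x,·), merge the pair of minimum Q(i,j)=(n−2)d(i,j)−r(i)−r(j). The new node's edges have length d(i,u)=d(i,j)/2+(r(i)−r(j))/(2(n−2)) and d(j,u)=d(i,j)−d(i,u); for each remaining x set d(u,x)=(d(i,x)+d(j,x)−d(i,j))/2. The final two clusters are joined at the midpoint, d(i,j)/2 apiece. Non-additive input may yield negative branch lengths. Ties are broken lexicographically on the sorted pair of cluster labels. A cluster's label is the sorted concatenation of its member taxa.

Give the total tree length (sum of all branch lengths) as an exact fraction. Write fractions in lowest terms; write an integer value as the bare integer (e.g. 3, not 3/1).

1. join D+X (d=15, Q=-242) ⇒ DX; edges |D|=11/2, |X|=19/2
  updated: d(DX,F)=51/2, d(DX,G)=21, d(DX,M)=31, d(DX,Y)=57/2
2. join G+Y (d=2, Q=-295/2) ⇒ GY; edges |G|=37/12, |Y|=-13/12
  updated: d(DX,GY)=95/4, d(F,GY)=20, d(GY,M)=28
3. join DX+M (d=31, Q=-433/4) ⇒ DMX; edges |DX|=209/16, |M|=287/16
  updated: d(DMX,F)=51/4, d(DMX,GY)=83/8
4. join DMX+F (d=51/4, Q=-345/8) ⇒ DFMX; edges |DMX|=25/16, |F|=179/16
  updated: d(DFMX,GY)=141/16
5. join DFMX+GY (d=141/16) ⇒ DFGMXY; edges |DFMX|=141/32, |GY|=141/32
final tree: ((((D:11/2,X:19/2):209/16,M:287/16):25/16,F:179/16):141/32,(G:37/12,Y:-13/12):141/32)
total length: 1113/16

1113/16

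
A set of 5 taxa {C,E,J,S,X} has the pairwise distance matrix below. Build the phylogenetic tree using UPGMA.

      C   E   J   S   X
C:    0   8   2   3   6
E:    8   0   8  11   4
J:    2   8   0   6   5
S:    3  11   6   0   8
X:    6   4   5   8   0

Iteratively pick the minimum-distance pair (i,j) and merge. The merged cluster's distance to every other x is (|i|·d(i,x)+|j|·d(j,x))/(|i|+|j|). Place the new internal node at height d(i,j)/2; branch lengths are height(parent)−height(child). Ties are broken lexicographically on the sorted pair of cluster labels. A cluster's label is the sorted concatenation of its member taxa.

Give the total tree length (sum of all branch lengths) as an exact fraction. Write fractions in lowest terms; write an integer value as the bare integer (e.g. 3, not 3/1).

1. join C+J (d=2) ⇒ CJ; edges |C|=1, |J|=1
  updated: d(CJ,E)=8, d(CJ,S)=9/2, d(CJ,X)=11/2
2. join E+X (d=4) ⇒ EX; edges |E|=2, |X|=2
  updated: d(CJ,EX)=27/4, d(EX,S)=19/2
3. join CJ+S (d=9/2) ⇒ CJS; edges |CJ|=5/4, |S|=9/4
  updated: d(CJS,EX)=23/3
4. join CJS+EX (d=23/3) ⇒ CEJSX; edges |CJS|=19/12, |EX|=11/6
final tree: (((C:1,J:1):5/4,S:9/4):19/12,(E:2,X:2):11/6)
total length: 155/12

155/12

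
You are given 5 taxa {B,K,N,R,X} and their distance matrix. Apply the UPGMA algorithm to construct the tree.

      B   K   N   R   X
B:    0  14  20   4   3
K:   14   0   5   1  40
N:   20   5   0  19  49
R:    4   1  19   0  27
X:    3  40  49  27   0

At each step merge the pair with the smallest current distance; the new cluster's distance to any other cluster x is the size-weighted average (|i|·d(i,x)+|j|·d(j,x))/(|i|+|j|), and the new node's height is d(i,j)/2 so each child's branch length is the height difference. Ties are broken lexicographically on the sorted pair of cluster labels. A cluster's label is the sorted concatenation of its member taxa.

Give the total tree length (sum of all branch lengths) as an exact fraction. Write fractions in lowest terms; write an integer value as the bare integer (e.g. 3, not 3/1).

101/3

iteration 1: select K,R (d=1); attach at lengths (1/2, 1/2); label the merged cluster KR
  updated: d(B,KR)=9, d(KR,N)=12, d(KR,X)=67/2
iteration 2: select B,X (d=3); attach at lengths (3/2, 3/2); label the merged cluster BX
  updated: d(BX,KR)=85/4, d(BX,N)=69/2
iteration 3: select KR,N (d=12); attach at lengths (11/2, 6); label the merged cluster KNR
  updated: d(BX,KNR)=77/3
iteration 4: select BX,KNR (d=77/3); attach at lengths (34/3, 41/6); label the merged cluster BKNRX
final tree: ((B:3/2,X:3/2):34/3,((K:1/2,R:1/2):11/2,N:6):41/6)
total length: 101/3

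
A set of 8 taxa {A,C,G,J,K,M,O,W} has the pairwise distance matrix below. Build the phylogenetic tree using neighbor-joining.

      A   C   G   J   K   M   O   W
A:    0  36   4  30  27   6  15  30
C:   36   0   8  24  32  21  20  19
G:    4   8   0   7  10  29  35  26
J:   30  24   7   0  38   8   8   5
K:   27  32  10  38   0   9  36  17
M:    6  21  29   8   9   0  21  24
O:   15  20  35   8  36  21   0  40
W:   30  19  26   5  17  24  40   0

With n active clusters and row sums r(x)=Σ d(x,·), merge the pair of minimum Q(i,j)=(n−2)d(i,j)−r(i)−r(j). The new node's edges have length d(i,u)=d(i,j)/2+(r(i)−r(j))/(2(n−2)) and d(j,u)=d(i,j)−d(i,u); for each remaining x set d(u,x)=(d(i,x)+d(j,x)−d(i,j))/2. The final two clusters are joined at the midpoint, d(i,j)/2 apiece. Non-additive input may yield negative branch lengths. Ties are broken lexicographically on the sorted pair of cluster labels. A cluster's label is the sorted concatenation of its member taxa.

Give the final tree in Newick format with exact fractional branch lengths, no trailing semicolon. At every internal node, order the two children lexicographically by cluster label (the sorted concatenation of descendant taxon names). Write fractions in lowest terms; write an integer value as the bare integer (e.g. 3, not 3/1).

1. join J+W (d=5, Q=-251) ⇒ JW; edges |J|=-11/12, |W|=71/12
  updated: d(A,JW)=55/2, d(C,JW)=19, d(G,JW)=14, d(JW,K)=25, d(JW,M)=27/2, d(JW,O)=43/2
2. join C+G (d=8, Q=-196) ⇒ CG; edges |C|=38/5, |G|=2/5
  updated: d(A,CG)=16, d(CG,JW)=25/2, d(CG,K)=17, d(CG,M)=21, d(CG,O)=47/2
3. join A+O (d=15, Q=-297/2) ⇒ AO; edges |A|=69/16, |O|=171/16
  updated: d(AO,CG)=49/4, d(AO,JW)=17, d(AO,K)=24, d(AO,M)=6
4. join K+M (d=9, Q=-195/2) ⇒ KM; edges |K|=35/4, |M|=1/4
  updated: d(AO,KM)=21/2, d(CG,KM)=29/2, d(JW,KM)=59/4
5. join AO+KM (d=21/2, Q=-117/2) ⇒ AKMO; edges |AO|=21/4, |KM|=21/4
  updated: d(AKMO,CG)=65/8, d(AKMO,JW)=85/8
6. join AKMO+CG (d=65/8, Q=-125/4) ⇒ ACGKMO; edges |AKMO|=25/8, |CG|=5
  updated: d(ACGKMO,JW)=15/2
7. join ACGKMO+JW (d=15/2) ⇒ ACGJKMOW; edges |ACGKMO|=15/4, |JW|=15/4
final tree: ((((A:69/16,O:171/16):21/4,(K:35/4,M:1/4):21/4):25/8,(C:38/5,G:2/5):5):15/4,(J:-11/12,W:71/12):15/4)
total length: 505/8

((((A:69/16,O:171/16):21/4,(K:35/4,M:1/4):21/4):25/8,(C:38/5,G:2/5):5):15/4,(J:-11/12,W:71/12):15/4)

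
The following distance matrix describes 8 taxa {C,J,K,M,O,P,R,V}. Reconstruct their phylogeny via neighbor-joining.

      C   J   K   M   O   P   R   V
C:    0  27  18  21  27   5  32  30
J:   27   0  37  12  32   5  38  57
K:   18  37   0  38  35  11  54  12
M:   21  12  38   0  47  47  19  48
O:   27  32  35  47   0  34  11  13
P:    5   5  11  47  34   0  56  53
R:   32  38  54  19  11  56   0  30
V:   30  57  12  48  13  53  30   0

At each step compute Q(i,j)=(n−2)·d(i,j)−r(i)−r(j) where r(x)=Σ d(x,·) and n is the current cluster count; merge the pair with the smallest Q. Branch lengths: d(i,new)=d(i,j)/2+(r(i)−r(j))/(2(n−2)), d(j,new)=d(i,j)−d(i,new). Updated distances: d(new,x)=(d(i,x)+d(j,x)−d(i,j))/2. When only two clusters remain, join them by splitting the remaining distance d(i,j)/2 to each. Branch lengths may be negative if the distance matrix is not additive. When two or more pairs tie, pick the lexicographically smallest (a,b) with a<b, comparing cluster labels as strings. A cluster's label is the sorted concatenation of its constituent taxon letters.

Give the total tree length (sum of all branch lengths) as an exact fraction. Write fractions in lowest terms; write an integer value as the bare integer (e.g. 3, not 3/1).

iteration 1: select J,P (d=5, Q=-389); attach at lengths (9/4, 11/4); label the merged cluster JP
  updated: d(C,JP)=27/2, d(JP,K)=43/2, d(JP,M)=27, d(JP,O)=61/2, d(JP,R)=89/2, d(JP,V)=105/2
iteration 2: select K,V (d=12, Q=-304); attach at lengths (53/10, 67/10); label the merged cluster KV
  updated: d(C,KV)=18, d(JP,KV)=31, d(KV,M)=37, d(KV,O)=18, d(KV,R)=36
iteration 3: select O,R (d=11, Q=-232); attach at lengths (35/8, 53/8); label the merged cluster OR
  updated: d(C,OR)=24, d(JP,OR)=32, d(KV,OR)=43/2, d(M,OR)=55/2
iteration 4: select KV,OR (d=43/2, Q=-148); attach at lengths (67/6, 31/3); label the merged cluster KORV
  updated: d(C,KORV)=41/4, d(JP,KORV)=83/4, d(KORV,M)=43/2
iteration 5: select C,JP (d=27/2, Q=-79); attach at lengths (21/8, 87/8); label the merged cluster CJP
  updated: d(CJP,KORV)=35/4, d(CJP,M)=69/4
iteration 6: select CJP,KORV (d=35/4, Q=-95/2); attach at lengths (9/4, 13/2); label the merged cluster CJKOPRV
  updated: d(CJKOPRV,M)=15
iteration 7: select CJKOPRV,M (d=15); attach at lengths (15/2, 15/2); label the merged cluster CJKMOPRV
final tree: (((C:21/8,(J:9/4,P:11/4):87/8):9/4,((K:53/10,V:67/10):67/6,(O:35/8,R:53/8):31/3):13/2):15/2,M:15/2)
total length: 347/4

347/4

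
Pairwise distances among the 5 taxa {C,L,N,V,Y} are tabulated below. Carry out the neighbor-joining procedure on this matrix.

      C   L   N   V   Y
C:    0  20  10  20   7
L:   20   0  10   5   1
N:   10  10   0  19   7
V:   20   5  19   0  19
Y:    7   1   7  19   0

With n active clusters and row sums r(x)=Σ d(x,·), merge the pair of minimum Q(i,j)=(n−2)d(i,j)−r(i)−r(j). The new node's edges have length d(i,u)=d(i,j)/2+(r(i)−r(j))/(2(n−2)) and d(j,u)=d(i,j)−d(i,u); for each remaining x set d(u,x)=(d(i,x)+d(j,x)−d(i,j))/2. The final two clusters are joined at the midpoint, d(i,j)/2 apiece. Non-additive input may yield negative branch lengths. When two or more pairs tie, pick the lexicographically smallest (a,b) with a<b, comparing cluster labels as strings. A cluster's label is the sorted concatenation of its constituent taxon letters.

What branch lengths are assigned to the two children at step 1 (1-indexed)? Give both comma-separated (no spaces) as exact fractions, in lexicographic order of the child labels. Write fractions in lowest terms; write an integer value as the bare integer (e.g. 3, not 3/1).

1. join L+V (d=5, Q=-84) ⇒ LV; edges |L|=-2, |V|=7
  updated: d(C,LV)=35/2, d(LV,N)=12, d(LV,Y)=15/2
2. join C+N (d=10, Q=-87/2) ⇒ CN; edges |C|=51/8, |N|=29/8
  updated: d(CN,LV)=39/4, d(CN,Y)=2
3. join CN+LV (d=39/4, Q=-77/4) ⇒ CLNV; edges |CN|=17/8, |LV|=61/8
  updated: d(CLNV,Y)=-1/8
4. join CLNV+Y (d=-1/8) ⇒ CLNVY; edges |CLNV|=-1/16, |Y|=-1/16
final tree: (((C:51/8,N:29/8):17/8,(L:-2,V:7):61/8):-1/16,Y:-1/16)
total length: 197/8

-2,7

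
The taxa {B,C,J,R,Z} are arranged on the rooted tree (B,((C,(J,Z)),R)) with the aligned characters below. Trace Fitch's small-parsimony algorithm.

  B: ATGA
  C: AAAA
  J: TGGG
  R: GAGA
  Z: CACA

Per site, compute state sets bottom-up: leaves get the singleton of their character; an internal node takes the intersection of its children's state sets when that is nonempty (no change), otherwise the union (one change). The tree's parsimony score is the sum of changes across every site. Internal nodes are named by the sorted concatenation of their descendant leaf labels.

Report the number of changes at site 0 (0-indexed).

[col 0] JZ: children J:{T}, Z:{C} ∪→ {C,T}; cost 1
[col 0] CJZ: children C:{A}, JZ:{C,T} ∪→ {A,C,T}; cost 1
[col 0] CJRZ: children CJZ:{A,C,T}, R:{G} ∪→ {A,C,G,T}; cost 1
[col 0] BCJRZ: children B:{A}, CJRZ:{A,C,G,T} ∩→ {A}; cost 0
[col 1] JZ: children J:{G}, Z:{A} ∪→ {A,G}; cost 1
[col 1] CJZ: children C:{A}, JZ:{A,G} ∩→ {A}; cost 0
[col 1] CJRZ: children CJZ:{A}, R:{A} ∩→ {A}; cost 0
[col 1] BCJRZ: children B:{T}, CJRZ:{A} ∪→ {A,T}; cost 1
[col 2] JZ: children J:{G}, Z:{C} ∪→ {C,G}; cost 1
[col 2] CJZ: children C:{A}, JZ:{C,G} ∪→ {A,C,G}; cost 1
[col 2] CJRZ: children CJZ:{A,C,G}, R:{G} ∩→ {G}; cost 0
[col 2] BCJRZ: children B:{G}, CJRZ:{G} ∩→ {G}; cost 0
[col 3] JZ: children J:{G}, Z:{A} ∪→ {A,G}; cost 1
[col 3] CJZ: children C:{A}, JZ:{A,G} ∩→ {A}; cost 0
[col 3] CJRZ: children CJZ:{A}, R:{A} ∩→ {A}; cost 0
[col 3] BCJRZ: children B:{A}, CJRZ:{A} ∩→ {A}; cost 0
per-site changes: [3, 2, 2, 1]; total = 8

3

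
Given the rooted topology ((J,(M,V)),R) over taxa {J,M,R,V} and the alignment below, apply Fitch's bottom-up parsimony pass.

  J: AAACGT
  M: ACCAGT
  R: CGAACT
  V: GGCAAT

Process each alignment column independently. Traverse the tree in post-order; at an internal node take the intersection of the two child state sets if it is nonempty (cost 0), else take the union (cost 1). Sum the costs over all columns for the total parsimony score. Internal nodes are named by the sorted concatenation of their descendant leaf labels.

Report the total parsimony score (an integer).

MV@0: {A} ∪ {G} = {A,G} (union, +1)
JMV@0: {A} ∩ {A,G} = {A} (intersection, +0)
JMRV@0: {A} ∪ {C} = {A,C} (union, +1)
MV@1: {C} ∪ {G} = {C,G} (union, +1)
JMV@1: {A} ∪ {C,G} = {A,C,G} (union, +1)
JMRV@1: {A,C,G} ∩ {G} = {G} (intersection, +0)
MV@2: {C} ∩ {C} = {C} (intersection, +0)
JMV@2: {A} ∪ {C} = {A,C} (union, +1)
JMRV@2: {A,C} ∩ {A} = {A} (intersection, +0)
MV@3: {A} ∩ {A} = {A} (intersection, +0)
JMV@3: {C} ∪ {A} = {A,C} (union, +1)
JMRV@3: {A,C} ∩ {A} = {A} (intersection, +0)
MV@4: {G} ∪ {A} = {A,G} (union, +1)
JMV@4: {G} ∩ {A,G} = {G} (intersection, +0)
JMRV@4: {G} ∪ {C} = {C,G} (union, +1)
MV@5: {T} ∩ {T} = {T} (intersection, +0)
JMV@5: {T} ∩ {T} = {T} (intersection, +0)
JMRV@5: {T} ∩ {T} = {T} (intersection, +0)
per-site changes: [2, 2, 1, 1, 2, 0]; total = 8

8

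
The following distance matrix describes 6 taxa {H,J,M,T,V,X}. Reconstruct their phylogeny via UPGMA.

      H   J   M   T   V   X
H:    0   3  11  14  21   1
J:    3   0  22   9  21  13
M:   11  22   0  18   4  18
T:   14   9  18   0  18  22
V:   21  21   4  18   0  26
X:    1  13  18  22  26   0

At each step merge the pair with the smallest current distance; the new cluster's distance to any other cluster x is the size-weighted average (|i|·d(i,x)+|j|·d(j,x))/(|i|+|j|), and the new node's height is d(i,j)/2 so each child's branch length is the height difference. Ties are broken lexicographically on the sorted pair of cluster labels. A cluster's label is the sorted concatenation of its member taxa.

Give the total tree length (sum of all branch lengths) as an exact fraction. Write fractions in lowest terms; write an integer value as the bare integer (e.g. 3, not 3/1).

267/8

1. join H+X (d=1) ⇒ HX; edges |H|=1/2, |X|=1/2
  updated: d(HX,J)=8, d(HX,M)=29/2, d(HX,T)=18, d(HX,V)=47/2
2. join M+V (d=4) ⇒ MV; edges |M|=2, |V|=2
  updated: d(HX,MV)=19, d(J,MV)=43/2, d(MV,T)=18
3. join HX+J (d=8) ⇒ HJX; edges |HX|=7/2, |J|=4
  updated: d(HJX,MV)=119/6, d(HJX,T)=15
4. join HJX+T (d=15) ⇒ HJTX; edges |HJX|=7/2, |T|=15/2
  updated: d(HJTX,MV)=155/8
5. join HJTX+MV (d=155/8) ⇒ HJMTVX; edges |HJTX|=35/16, |MV|=123/16
final tree: ((((H:1/2,X:1/2):7/2,J:4):7/2,T:15/2):35/16,(M:2,V:2):123/16)
total length: 267/8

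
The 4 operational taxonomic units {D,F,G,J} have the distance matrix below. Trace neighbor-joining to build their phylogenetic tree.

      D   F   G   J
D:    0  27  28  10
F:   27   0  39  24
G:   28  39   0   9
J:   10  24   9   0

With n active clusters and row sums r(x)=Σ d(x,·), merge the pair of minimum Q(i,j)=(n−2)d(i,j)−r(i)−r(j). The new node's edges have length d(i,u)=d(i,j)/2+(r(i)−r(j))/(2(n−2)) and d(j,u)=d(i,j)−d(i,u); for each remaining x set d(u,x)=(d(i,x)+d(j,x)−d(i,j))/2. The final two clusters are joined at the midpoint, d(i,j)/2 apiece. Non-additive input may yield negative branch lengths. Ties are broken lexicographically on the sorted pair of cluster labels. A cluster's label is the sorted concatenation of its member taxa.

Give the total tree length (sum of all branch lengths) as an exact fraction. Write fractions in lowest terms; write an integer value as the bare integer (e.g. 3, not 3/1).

step 1: merge (D,F) at d=27, Q=-101; branch lengths D→29/4, F→79/4; new cluster DF
  updated: d(DF,G)=20, d(DF,J)=7/2
step 2: merge (DF,G) at d=20, Q=-65/2; branch lengths DF→29/4, G→51/4; new cluster DFG
  updated: d(DFG,J)=-15/4
step 3: merge (DFG,J) at d=-15/4; branch lengths DFG→-15/8, J→-15/8; new cluster DFGJ
final tree: (((D:29/4,F:79/4):29/4,G:51/4):-15/8,J:-15/8)
total length: 173/4

173/4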